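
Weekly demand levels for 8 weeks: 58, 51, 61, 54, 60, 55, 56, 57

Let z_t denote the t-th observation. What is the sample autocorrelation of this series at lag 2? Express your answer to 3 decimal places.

0.507

Mean z̄ = (58 + 51 + 61 + 54 + 60 + 55 + 56 + 57)/8 = 56.5000
Numerator Σ_{t=1}^{6}(z_t−z̄)(z_{t+2}−z̄) = 37.5000
Denominator Σ(z_t−z̄)² = 74.0000
r_2 = 37.5000 / 74.0000 = 0.507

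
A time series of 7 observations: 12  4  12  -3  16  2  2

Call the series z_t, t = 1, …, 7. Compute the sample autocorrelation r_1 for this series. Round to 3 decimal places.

Mean z̄ = (12 + 4 + 12 − 3 + 16 + 2 + 2)/7 = 6.4286
Deviations from mean: 5.5714, -2.4286, 5.5714, -9.4286, 9.5714, -4.4286, -4.4286
Σ(z_t−z̄)(z_{t+1}−z̄) = (-13.5306) + (-13.5306) + (-52.5306) + (-90.2449) + (-42.3878) + (19.6122) = -192.6122
Denominator Σ(z_t−z̄)² = 287.7143
r_1 = -192.6122 / 287.7143 = -0.669

-0.669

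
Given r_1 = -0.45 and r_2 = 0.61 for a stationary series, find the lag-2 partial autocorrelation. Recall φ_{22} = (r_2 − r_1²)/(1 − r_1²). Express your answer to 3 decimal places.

φ_{22} = (r_2 − r_1²) / (1 − r_1²)
r_1² = (-0.45)² = 0.2025
Numerator = 0.61 − 0.2025 = 0.4075; denominator = 1 − 0.2025 = 0.7975
φ_{22} = 0.4075 / 0.7975 = 0.511

0.511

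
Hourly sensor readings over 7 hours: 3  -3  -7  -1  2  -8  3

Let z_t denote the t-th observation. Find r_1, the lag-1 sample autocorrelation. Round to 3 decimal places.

-0.409

Mean z̄ = (3 − 3 − 7 − 1 + 2 − 8 + 3)/7 = -1.5714
Numerator Σ_{t=1}^{6}(z_t−z̄)(z_{t+1}−z̄) = -52.1837
Denominator Σ(z_t−z̄)² = 127.7143
r_1 = -52.1837 / 127.7143 = -0.409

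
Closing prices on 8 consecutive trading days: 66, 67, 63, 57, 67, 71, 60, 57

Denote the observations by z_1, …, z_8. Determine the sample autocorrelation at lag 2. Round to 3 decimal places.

Mean z̄ = (66 + 67 + 63 + 57 + 67 + 71 + 60 + 57)/8 = 63.5000
Numerator Σ_{t=1}^{6}(z_t−z̄)(z_{t+2}−z̄) = -135.5000
Denominator Σ(z_t−z̄)² = 184.0000
r_2 = -135.5000 / 184.0000 = -0.736

-0.736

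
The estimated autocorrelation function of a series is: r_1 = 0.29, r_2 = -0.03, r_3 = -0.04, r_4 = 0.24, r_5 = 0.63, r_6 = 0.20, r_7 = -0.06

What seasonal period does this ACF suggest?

The largest autocorrelation is r_5 = 0.63; the remaining lags stay at or below 0.29.
The dominant spike at lag 5 indicates a seasonal period of 5.

5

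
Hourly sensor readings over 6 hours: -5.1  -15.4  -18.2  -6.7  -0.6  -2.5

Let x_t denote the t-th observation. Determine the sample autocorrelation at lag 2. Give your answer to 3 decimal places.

-0.427

Mean x̄ = (-5.1 − 15.4 − 18.2 − 6.7 − 0.6 − 2.5)/6 = -8.0833
Σ(x_t−x̄)(x_{t+2}−x̄) = (-30.1814) + (-10.1214) + (-75.7064) + (7.7236) = -108.2856
Denominator Σ(x_t−x̄)² = 253.8683
r_2 = -108.2856 / 253.8683 = -0.427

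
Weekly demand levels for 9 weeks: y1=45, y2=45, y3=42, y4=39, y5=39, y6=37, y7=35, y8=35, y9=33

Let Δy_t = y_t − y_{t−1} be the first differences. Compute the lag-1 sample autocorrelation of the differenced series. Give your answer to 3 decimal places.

-0.354

First differences Δy: 0, -3, -3, 0, -2, -2, 0, -2
Mean of differences = -1.5000
Numerator Σ(Δy_t−Δȳ)(Δy_{t+1}−Δȳ) = -4.2500
Denominator Σ(Δy_t−Δȳ)² = 12.0000
r_1(Δy) = -4.2500 / 12.0000 = -0.354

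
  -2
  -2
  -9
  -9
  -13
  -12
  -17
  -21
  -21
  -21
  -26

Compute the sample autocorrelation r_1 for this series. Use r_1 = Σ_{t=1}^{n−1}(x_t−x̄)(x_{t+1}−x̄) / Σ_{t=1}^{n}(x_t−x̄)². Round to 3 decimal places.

0.673

Mean x̄ = (-2 − 2 − 9 − 9 − 13 − 12 − 17 − 21 − 21 − 21 − 26)/11 = -13.9091
Numerator Σ_{t=1}^{10}(x_t−x̄)(x_{t+1}−x̄) = 432.9008
Denominator Σ(x_t−x̄)² = 642.9091
r_1 = 432.9008 / 642.9091 = 0.673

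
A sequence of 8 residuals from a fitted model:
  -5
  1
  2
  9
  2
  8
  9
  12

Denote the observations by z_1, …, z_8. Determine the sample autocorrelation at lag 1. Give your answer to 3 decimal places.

Mean z̄ = (-5 + 1 + 2 + 9 + 2 + 8 + 9 + 12)/8 = 4.7500
Σ(z_t−z̄)(z_{t+1}−z̄) = (36.5625) + (10.3125) + (-11.6875) + (-11.6875) + (-8.9375) + (13.8125) + (30.8125) = 59.1875
Denominator Σ(z_t−z̄)² = 223.5000
r_1 = 59.1875 / 223.5000 = 0.265

0.265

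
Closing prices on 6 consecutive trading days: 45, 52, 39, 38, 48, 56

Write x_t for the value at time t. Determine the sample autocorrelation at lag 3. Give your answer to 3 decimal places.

Mean x̄ = (45 + 52 + 39 + 38 + 48 + 56)/6 = 46.3333
Σ(x_t−x̄)(x_{t+3}−x̄) = (11.1111) + (9.4444) + (-70.8889) = -50.3333
Denominator Σ(x_t−x̄)² = 253.3333
r_3 = -50.3333 / 253.3333 = -0.199

-0.199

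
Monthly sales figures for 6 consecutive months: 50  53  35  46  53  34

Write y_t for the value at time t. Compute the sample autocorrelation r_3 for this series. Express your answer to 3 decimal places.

0.477

Mean ȳ = (50 + 53 + 35 + 46 + 53 + 34)/6 = 45.1667
Numerator Σ_{t=1}^{3}(y_t−ȳ)(y_{t+3}−ȳ) = 178.9167
Denominator Σ(y_t−ȳ)² = 374.8333
r_3 = 178.9167 / 374.8333 = 0.477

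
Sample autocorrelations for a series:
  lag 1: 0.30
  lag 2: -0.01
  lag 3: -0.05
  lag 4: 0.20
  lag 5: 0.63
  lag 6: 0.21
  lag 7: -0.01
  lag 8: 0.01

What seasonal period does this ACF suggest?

The largest autocorrelation is r_5 = 0.63; the remaining lags stay at or below 0.30.
The dominant spike at lag 5 indicates a seasonal period of 5.

5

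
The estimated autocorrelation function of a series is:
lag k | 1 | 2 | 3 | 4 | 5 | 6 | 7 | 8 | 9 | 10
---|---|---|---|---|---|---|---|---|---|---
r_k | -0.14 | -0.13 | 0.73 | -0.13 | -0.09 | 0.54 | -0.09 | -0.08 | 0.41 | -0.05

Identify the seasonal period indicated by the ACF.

The largest autocorrelation is r_3 = 0.73, with weaker echoes at lags 6 (0.54) and 9 (0.41); the remaining lags stay at or below -0.05.
The dominant spike at lag 3 indicates a seasonal period of 3.

3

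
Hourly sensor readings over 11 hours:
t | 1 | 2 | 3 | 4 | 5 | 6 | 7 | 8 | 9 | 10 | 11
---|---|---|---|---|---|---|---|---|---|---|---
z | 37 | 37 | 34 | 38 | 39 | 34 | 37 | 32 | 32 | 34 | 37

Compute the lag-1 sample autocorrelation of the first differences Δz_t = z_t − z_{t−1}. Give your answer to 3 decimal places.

First differences Δz: 0, -3, 4, 1, -5, 3, -5, 0, 2, 3
Mean of differences = 0.0000
Numerator Σ(Δz_t−Δz̄)(Δz_{t+1}−Δz̄) = -37.0000
Denominator Σ(Δz_t−Δz̄)² = 98.0000
r_1(Δz) = -37.0000 / 98.0000 = -0.378

-0.378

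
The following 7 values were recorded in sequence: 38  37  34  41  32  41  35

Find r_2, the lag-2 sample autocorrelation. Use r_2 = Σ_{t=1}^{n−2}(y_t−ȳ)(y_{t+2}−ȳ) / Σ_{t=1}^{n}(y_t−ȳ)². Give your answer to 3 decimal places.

0.528

Mean ȳ = (38 + 37 + 34 + 41 + 32 + 41 + 35)/7 = 36.8571
Deviations from mean: 1.1429, 0.1429, -2.8571, 4.1429, -4.8571, 4.1429, -1.8571
Σ(y_t−ȳ)(y_{t+2}−ȳ) = (-3.2653) + (0.5918) + (13.8776) + (17.1633) + (9.0204) = 37.3878
Denominator Σ(y_t−ȳ)² = 70.8571
r_2 = 37.3878 / 70.8571 = 0.528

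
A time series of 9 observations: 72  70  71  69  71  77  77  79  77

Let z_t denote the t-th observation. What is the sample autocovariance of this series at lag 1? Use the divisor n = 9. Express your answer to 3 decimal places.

8.728

Mean z̄ = (72 + 70 + 71 + 69 + 71 + 77 + 77 + 79 + 77)/9 = 73.6667
Σ_{t=1}^{8}(z_t−z̄)(z_{t+1}−z̄) = 78.5556
γ_1 = 78.5556 / 9 = 8.728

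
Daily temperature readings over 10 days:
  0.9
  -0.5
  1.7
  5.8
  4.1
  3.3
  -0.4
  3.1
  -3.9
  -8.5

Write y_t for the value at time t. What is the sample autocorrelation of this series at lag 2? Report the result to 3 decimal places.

-0.012

Mean ȳ = (0.9 − 0.5 + 1.7 + 5.8 + 4.1 + 3.3 − 0.4 + 3.1 − 3.9 − 8.5)/10 = 0.5600
Numerator Σ_{t=1}^{8}(y_t−ȳ)(y_{t+2}−ȳ) = -1.9432
Denominator Σ(y_t−ȳ)² = 159.3840
r_2 = -1.9432 / 159.3840 = -0.012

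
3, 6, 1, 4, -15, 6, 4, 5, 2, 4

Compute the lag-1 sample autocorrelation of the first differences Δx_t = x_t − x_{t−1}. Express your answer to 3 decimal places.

First differences Δx: 3, -5, 3, -19, 21, -2, 1, -3, 2
Mean of differences = 0.1111
Numerator Σ(Δx_t−Δx̄)(Δx_{t+1}−Δx̄) = -538.5679
Denominator Σ(Δx_t−Δx̄)² = 862.8889
r_1(Δx) = -538.5679 / 862.8889 = -0.624

-0.624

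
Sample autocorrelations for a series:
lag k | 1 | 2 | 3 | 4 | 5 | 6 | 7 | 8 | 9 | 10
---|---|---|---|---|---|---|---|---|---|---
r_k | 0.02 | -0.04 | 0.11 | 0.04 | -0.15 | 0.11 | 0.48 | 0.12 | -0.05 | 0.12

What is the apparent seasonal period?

7

The largest autocorrelation is r_7 = 0.48; the remaining lags stay at or below 0.12.
The dominant spike at lag 7 indicates a seasonal period of 7.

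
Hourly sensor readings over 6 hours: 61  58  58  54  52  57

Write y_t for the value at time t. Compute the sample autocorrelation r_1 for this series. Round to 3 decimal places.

0.290

Mean ȳ = (61 + 58 + 58 + 54 + 52 + 57)/6 = 56.6667
Deviations from mean: 4.3333, 1.3333, 1.3333, -2.6667, -4.6667, 0.3333
Σ(y_t−ȳ)(y_{t+1}−ȳ) = (5.7778) + (1.7778) + (-3.5556) + (12.4444) + (-1.5556) = 14.8889
Denominator Σ(y_t−ȳ)² = 51.3333
r_1 = 14.8889 / 51.3333 = 0.290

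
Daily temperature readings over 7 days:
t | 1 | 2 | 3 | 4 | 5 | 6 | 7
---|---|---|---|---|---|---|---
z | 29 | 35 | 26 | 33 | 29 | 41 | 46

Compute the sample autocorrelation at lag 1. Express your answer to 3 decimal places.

0.161

Mean z̄ = (29 + 35 + 26 + 33 + 29 + 41 + 46)/7 = 34.1429
Deviations from mean: -5.1429, 0.8571, -8.1429, -1.1429, -5.1429, 6.8571, 11.8571
Σ(z_t−z̄)(z_{t+1}−z̄) = (-4.4082) + (-6.9796) + (9.3061) + (5.8776) + (-35.2653) + (81.3061) = 49.8367
Denominator Σ(z_t−z̄)² = 308.8571
r_1 = 49.8367 / 308.8571 = 0.161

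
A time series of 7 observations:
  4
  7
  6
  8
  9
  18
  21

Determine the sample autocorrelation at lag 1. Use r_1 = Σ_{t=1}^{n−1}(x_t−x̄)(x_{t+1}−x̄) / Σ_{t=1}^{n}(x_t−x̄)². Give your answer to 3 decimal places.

0.483

Mean x̄ = (4 + 7 + 6 + 8 + 9 + 18 + 21)/7 = 10.4286
Deviations from mean: -6.4286, -3.4286, -4.4286, -2.4286, -1.4286, 7.5714, 10.5714
Numerator Σ_{t=1}^{6}(x_t−x̄)(x_{t+1}−x̄) = 120.6735
Denominator Σ(x_t−x̄)² = 249.7143
r_1 = 120.6735 / 249.7143 = 0.483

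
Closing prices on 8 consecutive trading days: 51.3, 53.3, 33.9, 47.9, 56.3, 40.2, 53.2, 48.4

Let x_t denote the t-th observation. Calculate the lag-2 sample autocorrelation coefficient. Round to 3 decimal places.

-0.310

Mean x̄ = (51.3 + 53.3 + 33.9 + 47.9 + 56.3 + 40.2 + 53.2 + 48.4)/8 = 48.0625
Deviations from mean: 3.2375, 5.2375, -14.1625, -0.1625, 8.2375, -7.8625, 5.1375, 0.3375
Σ(x_t−x̄)(x_{t+2}−x̄) = (-45.8511) + (-0.8511) + (-116.6636) + (1.2777) + (42.3202) + (-2.6536) = -122.4216
Denominator Σ(x_t−x̄)² = 394.6988
r_2 = -122.4216 / 394.6988 = -0.310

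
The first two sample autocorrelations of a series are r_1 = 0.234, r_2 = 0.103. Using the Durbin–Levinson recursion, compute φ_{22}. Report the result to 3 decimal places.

φ_{22} = (r_2 − r_1²) / (1 − r_1²)
r_1² = (0.234)² = 0.054756
Numerator = 0.103 − 0.0548 = 0.0482; denominator = 1 − 0.0548 = 0.9452
φ_{22} = 0.0482 / 0.9452 = 0.051

0.051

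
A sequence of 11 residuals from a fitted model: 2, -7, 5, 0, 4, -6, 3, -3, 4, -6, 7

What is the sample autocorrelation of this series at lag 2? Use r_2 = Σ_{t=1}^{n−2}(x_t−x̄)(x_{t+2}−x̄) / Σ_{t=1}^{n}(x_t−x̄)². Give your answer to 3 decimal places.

0.467

Mean x̄ = (2 − 7 + 5 + 0 + 4 − 6 + 3 − 3 + 4 − 6 + 7)/11 = 0.2727
Numerator Σ_{t=1}^{9}(x_t−x̄)(x_{t+2}−x̄) = 115.9421
Denominator Σ(x_t−x̄)² = 248.1818
r_2 = 115.9421 / 248.1818 = 0.467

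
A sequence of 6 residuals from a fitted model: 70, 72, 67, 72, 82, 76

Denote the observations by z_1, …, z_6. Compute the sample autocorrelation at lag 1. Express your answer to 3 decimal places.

0.240

Mean z̄ = (70 + 72 + 67 + 72 + 82 + 76)/6 = 73.1667
Numerator Σ_{t=1}^{5}(z_t−z̄)(z_{t+1}−z̄) = 32.8056
Denominator Σ(z_t−z̄)² = 136.8333
r_1 = 32.8056 / 136.8333 = 0.240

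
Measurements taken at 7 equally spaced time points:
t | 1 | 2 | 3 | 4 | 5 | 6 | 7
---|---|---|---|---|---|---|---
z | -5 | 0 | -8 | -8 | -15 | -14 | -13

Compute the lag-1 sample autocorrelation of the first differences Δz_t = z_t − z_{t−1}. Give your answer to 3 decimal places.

-0.514

First differences Δz: 5, -8, 0, -7, 1, 1
Mean of differences = -1.3333
Numerator Σ(Δz_t−Δz̄)(Δz_{t+1}−Δz̄) = -66.4444
Denominator Σ(Δz_t−Δz̄)² = 129.3333
r_1(Δz) = -66.4444 / 129.3333 = -0.514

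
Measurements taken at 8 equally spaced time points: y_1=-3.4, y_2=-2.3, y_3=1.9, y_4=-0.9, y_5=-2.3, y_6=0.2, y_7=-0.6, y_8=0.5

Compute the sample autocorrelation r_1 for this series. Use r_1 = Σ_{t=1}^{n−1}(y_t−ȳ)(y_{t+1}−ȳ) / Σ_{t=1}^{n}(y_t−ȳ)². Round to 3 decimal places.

Mean ȳ = (-3.4 − 2.3 + 1.9 − 0.9 − 2.3 + 0.2 − 0.6 + 0.5)/8 = -0.8625
Σ(y_t−ȳ)(y_{t+1}−ȳ) = (3.6477) + (-3.9711) + (-0.1036) + (0.0539) + (-1.5273) + (0.2789) + (0.3577) = -1.2639
Denominator Σ(y_t−ȳ)² = 21.2588
r_1 = -1.2639 / 21.2588 = -0.059

-0.059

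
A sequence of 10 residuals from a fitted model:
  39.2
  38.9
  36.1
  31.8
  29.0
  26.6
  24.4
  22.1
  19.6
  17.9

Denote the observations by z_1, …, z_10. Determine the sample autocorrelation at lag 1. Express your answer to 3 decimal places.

Mean z̄ = (39.2 + 38.9 + 36.1 + 31.8 + 29.0 + 26.6 + 24.4 + 22.1 + 19.6 + 17.9)/10 = 28.5600
Numerator Σ_{t=1}^{9}(z_t−z̄)(z_{t+1}−z̄) = 401.3964
Denominator Σ(z_t−z̄)² = 544.4640
r_1 = 401.3964 / 544.4640 = 0.737

0.737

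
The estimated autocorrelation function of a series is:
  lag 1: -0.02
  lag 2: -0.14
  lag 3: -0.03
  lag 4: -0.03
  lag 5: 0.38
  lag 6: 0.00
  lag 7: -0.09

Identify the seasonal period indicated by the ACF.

5

The largest autocorrelation is r_5 = 0.38; the remaining lags stay at or below 0.00.
The dominant spike at lag 5 indicates a seasonal period of 5.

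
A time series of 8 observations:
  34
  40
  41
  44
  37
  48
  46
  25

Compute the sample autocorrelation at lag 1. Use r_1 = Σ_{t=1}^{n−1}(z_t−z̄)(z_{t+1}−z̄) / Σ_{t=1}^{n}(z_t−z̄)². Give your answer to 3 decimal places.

Mean z̄ = (34 + 40 + 41 + 44 + 37 + 48 + 46 + 25)/8 = 39.3750
Deviations from mean: -5.3750, 0.6250, 1.6250, 4.6250, -2.3750, 8.6250, 6.6250, -14.3750
Σ(z_t−z̄)(z_{t+1}−z̄) = (-3.3594) + (1.0156) + (7.5156) + (-10.9844) + (-20.4844) + (57.1406) + (-95.2344) = -64.3906
Denominator Σ(z_t−z̄)² = 383.8750
r_1 = -64.3906 / 383.8750 = -0.168

-0.168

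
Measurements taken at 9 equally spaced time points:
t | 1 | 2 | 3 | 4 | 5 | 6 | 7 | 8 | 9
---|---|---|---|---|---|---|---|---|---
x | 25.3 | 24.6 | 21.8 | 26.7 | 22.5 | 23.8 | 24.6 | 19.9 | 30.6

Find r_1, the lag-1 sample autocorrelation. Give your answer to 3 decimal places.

Mean x̄ = (25.3 + 24.6 + 21.8 + 26.7 + 22.5 + 23.8 + 24.6 + 19.9 + 30.6)/9 = 24.4222
Numerator Σ_{t=1}^{8}(x_t−x̄)(x_{t+1}−x̄) = -38.3172
Denominator Σ(x_t−x̄)² = 75.5956
r_1 = -38.3172 / 75.5956 = -0.507

-0.507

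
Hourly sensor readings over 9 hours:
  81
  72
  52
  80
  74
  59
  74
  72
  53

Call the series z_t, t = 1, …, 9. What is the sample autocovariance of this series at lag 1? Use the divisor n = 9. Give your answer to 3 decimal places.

Mean z̄ = (81 + 72 + 52 + 80 + 74 + 59 + 74 + 72 + 53)/9 = 68.5556
Σ_{t=1}^{8}(z_t−z̄)(z_{t+1}−z̄) = -280.1975
γ_1 = -280.1975 / 9 = -31.133

-31.133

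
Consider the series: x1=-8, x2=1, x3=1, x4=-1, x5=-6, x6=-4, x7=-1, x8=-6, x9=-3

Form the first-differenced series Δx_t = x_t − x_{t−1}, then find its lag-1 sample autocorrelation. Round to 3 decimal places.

-0.130

First differences Δx: 9, 0, -2, -5, 2, 3, -5, 3
Mean of differences = 0.6250
Numerator Σ(Δx_t−Δx̄)(Δx_{t+1}−Δx̄) = -20.0156
Denominator Σ(Δx_t−Δx̄)² = 153.8750
r_1(Δx) = -20.0156 / 153.8750 = -0.130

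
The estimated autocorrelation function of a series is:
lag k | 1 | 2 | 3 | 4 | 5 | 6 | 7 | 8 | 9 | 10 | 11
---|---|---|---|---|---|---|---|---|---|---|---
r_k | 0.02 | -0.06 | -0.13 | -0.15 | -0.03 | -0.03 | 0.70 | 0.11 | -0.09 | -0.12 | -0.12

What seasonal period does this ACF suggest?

7

The largest autocorrelation is r_7 = 0.70; the remaining lags stay at or below 0.11.
The dominant spike at lag 7 indicates a seasonal period of 7.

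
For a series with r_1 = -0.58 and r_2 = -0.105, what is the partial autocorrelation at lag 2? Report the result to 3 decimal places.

-0.665

φ_{22} = (r_2 − r_1²) / (1 − r_1²)
r_1² = (-0.58)² = 0.3364
Numerator = -0.105 − 0.3364 = -0.4414; denominator = 1 − 0.3364 = 0.6636
φ_{22} = -0.4414 / 0.6636 = -0.665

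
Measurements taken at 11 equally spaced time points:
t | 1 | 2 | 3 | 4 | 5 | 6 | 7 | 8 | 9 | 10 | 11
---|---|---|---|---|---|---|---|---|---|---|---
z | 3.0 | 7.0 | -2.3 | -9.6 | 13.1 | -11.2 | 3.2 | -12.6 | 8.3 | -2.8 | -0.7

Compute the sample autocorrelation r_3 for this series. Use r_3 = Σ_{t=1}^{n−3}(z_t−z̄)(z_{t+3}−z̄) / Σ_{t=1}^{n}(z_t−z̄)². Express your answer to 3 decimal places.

-0.298

Mean z̄ = (3.0 + 7.0 − 2.3 − 9.6 + 13.1 − 11.2 + 3.2 − 12.6 + 8.3 − 2.8 − 0.7)/11 = -0.4182
Numerator Σ_{t=1}^{8}(z_t−z̄)(z_{t+3}−z̄) = -207.8955
Denominator Σ(z_t−z̄)² = 696.7964
r_3 = -207.8955 / 696.7964 = -0.298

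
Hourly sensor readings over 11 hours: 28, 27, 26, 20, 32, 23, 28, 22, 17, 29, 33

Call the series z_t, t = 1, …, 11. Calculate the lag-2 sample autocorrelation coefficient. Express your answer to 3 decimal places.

-0.238

Mean z̄ = (28 + 27 + 26 + 20 + 32 + 23 + 28 + 22 + 17 + 29 + 33)/11 = 25.9091
Numerator Σ_{t=1}^{9}(z_t−z̄)(z_{t+2}−z̄) = -58.2893
Denominator Σ(z_t−z̄)² = 244.9091
r_2 = -58.2893 / 244.9091 = -0.238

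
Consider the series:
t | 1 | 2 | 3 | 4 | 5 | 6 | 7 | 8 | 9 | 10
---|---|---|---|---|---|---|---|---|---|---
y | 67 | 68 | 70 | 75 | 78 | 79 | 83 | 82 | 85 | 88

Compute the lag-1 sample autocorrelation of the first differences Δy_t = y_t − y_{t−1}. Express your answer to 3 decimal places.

-0.350

First differences Δy: 1, 2, 5, 3, 1, 4, -1, 3, 3
Mean of differences = 2.3333
Numerator Σ(Δy_t−Δȳ)(Δy_{t+1}−Δȳ) = -9.1111
Denominator Σ(Δy_t−Δȳ)² = 26.0000
r_1(Δy) = -9.1111 / 26.0000 = -0.350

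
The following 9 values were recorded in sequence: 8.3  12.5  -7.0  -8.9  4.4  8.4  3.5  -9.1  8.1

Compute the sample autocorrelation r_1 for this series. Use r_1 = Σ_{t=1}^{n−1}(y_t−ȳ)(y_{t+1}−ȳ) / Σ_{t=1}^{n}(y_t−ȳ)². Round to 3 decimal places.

-0.024

Mean ȳ = (8.3 + 12.5 − 7.0 − 8.9 + 4.4 + 8.4 + 3.5 − 9.1 + 8.1)/9 = 2.2444
Numerator Σ_{t=1}^{8}(y_t−ȳ)(y_{t+1}−ȳ) = -13.3764
Denominator Σ(y_t−ȳ)² = 558.6022
r_1 = -13.3764 / 558.6022 = -0.024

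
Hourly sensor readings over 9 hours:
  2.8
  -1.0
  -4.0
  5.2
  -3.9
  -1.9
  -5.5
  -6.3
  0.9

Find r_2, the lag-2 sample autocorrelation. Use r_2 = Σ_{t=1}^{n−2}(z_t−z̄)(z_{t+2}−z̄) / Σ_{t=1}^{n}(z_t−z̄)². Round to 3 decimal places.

Mean z̄ = (2.8 − 1.0 − 4.0 + 5.2 − 3.9 − 1.9 − 5.5 − 6.3 + 0.9)/9 = -1.5222
Numerator Σ_{t=1}^{7}(z_t−z̄)(z_{t+2}−z̄) = -2.2188
Denominator Σ(z_t−z̄)² = 120.5956
r_2 = -2.2188 / 120.5956 = -0.018

-0.018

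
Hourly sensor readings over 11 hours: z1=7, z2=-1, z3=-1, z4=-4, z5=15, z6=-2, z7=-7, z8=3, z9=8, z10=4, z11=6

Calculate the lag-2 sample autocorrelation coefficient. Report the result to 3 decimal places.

Mean z̄ = (7 − 1 − 1 − 4 + 15 − 2 − 7 + 3 + 8 + 4 + 6)/11 = 2.5455
Numerator Σ_{t=1}^{9}(z_t−z̄)(z_{t+2}−z̄) = -160.5041
Denominator Σ(z_t−z̄)² = 398.7273
r_2 = -160.5041 / 398.7273 = -0.403

-0.403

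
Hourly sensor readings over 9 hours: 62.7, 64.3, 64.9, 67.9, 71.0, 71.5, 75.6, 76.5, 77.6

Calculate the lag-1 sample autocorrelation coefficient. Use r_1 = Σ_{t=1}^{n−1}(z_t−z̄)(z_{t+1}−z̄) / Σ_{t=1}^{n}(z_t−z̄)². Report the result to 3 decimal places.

0.697

Mean z̄ = (62.7 + 64.3 + 64.9 + 67.9 + 71.0 + 71.5 + 75.6 + 76.5 + 77.6)/9 = 70.2222
Numerator Σ_{t=1}^{8}(z_t−z̄)(z_{t+1}−z̄) = 174.5628
Denominator Σ(z_t−z̄)² = 250.3756
r_1 = 174.5628 / 250.3756 = 0.697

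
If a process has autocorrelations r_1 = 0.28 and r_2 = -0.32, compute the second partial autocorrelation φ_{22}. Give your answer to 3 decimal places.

φ_{22} = (r_2 − r_1²) / (1 − r_1²)
r_1² = (0.28)² = 0.0784
Numerator = -0.32 − 0.0784 = -0.3984; denominator = 1 − 0.0784 = 0.9216
φ_{22} = -0.3984 / 0.9216 = -0.432

-0.432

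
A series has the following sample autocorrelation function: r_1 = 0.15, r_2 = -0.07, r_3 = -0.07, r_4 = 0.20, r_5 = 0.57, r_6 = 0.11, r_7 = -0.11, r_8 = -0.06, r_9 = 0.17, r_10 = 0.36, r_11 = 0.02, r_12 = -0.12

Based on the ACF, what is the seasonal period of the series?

The largest autocorrelation is r_5 = 0.57, with a weaker echo at lag 10 (0.36); the remaining lags stay at or below 0.20.
The dominant spike at lag 5 indicates a seasonal period of 5.

5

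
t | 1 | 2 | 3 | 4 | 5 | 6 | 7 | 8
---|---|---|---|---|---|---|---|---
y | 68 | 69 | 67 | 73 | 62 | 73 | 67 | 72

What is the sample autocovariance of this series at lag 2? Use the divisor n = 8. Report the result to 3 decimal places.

7.230

Mean ȳ = (68 + 69 + 67 + 73 + 62 + 73 + 67 + 72)/8 = 68.8750
Deviations: -0.8750, 0.1250, -1.8750, 4.1250, -6.8750, 4.1250, -1.8750, 3.1250
Σ_{t=1}^{6}(y_t−ȳ)(y_{t+2}−ȳ) = 57.8438
γ_2 = 57.8438 / 8 = 7.230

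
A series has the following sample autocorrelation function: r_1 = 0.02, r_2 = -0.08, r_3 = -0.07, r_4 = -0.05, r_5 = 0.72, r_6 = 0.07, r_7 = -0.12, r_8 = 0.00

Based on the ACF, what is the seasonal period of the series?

The largest autocorrelation is r_5 = 0.72; the remaining lags stay at or below 0.07.
The dominant spike at lag 5 indicates a seasonal period of 5.

5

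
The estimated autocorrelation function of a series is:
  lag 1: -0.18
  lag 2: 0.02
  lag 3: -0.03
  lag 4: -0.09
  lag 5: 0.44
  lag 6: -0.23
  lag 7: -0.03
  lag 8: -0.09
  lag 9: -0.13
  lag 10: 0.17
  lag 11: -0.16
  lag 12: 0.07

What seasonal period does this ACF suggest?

5

The largest autocorrelation is r_5 = 0.44, with a weaker echo at lag 10 (0.17); the remaining lags stay at or below 0.07.
The dominant spike at lag 5 indicates a seasonal period of 5.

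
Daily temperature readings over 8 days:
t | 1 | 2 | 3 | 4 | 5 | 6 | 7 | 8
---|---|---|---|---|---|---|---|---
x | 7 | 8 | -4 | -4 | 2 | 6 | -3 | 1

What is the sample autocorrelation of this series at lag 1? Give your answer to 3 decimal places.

Mean x̄ = (7 + 8 − 4 − 4 + 2 + 6 − 3 + 1)/8 = 1.6250
Deviations from mean: 5.3750, 6.3750, -5.6250, -5.6250, 0.3750, 4.3750, -4.6250, -0.6250
Σ(x_t−x̄)(x_{t+1}−x̄) = (34.2656) + (-35.8594) + (31.6406) + (-2.1094) + (1.6406) + (-20.2344) + (2.8906) = 12.2344
Denominator Σ(x_t−x̄)² = 173.8750
r_1 = 12.2344 / 173.8750 = 0.070

0.070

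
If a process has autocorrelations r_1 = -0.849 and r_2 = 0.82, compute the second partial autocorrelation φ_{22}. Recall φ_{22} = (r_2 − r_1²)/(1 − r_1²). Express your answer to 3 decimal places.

φ_{22} = (r_2 − r_1²) / (1 − r_1²)
r_1² = (-0.849)² = 0.720801
Numerator = 0.82 − 0.7208 = 0.0992; denominator = 1 − 0.7208 = 0.2792
φ_{22} = 0.0992 / 0.2792 = 0.355

0.355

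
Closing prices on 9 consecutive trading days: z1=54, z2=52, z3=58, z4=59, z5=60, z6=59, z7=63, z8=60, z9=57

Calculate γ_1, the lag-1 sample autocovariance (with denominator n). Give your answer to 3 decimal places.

4.556

Mean z̄ = (54 + 52 + 58 + 59 + 60 + 59 + 63 + 60 + 57)/9 = 58.0000
Σ_{t=1}^{8}(z_t−z̄)(z_{t+1}−z̄) = 41.0000
γ_1 = 41.0000 / 9 = 4.556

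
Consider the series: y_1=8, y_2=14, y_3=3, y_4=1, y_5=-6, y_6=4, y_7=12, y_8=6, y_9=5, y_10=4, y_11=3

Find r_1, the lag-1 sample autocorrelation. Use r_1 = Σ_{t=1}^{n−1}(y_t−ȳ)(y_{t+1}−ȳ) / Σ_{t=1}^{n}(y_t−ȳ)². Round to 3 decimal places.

Mean ȳ = (8 + 14 + 3 + 1 − 6 + 4 + 12 + 6 + 5 + 4 + 3)/11 = 4.9091
Numerator Σ_{t=1}^{10}(y_t−ȳ)(y_{t+1}−ȳ) = 73.8099
Denominator Σ(y_t−ȳ)² = 286.9091
r_1 = 73.8099 / 286.9091 = 0.257

0.257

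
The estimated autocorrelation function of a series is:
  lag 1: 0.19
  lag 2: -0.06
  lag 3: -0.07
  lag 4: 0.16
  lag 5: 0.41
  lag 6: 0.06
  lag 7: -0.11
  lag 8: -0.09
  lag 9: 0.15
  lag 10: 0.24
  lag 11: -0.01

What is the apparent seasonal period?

5

The largest autocorrelation is r_5 = 0.41, with a weaker echo at lag 10 (0.24); the remaining lags stay at or below 0.19.
The dominant spike at lag 5 indicates a seasonal period of 5.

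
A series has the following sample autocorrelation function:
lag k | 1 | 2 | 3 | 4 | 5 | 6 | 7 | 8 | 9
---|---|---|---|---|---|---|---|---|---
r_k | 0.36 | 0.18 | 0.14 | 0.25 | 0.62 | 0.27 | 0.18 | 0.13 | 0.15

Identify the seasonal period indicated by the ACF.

5

The largest autocorrelation is r_5 = 0.62; the remaining lags stay at or below 0.36. The elevated value at lag 1 (0.36), dropping to 0.18 at lag 2, reflects decaying short-term dependence rather than seasonality.
The dominant spike at lag 5 indicates a seasonal period of 5.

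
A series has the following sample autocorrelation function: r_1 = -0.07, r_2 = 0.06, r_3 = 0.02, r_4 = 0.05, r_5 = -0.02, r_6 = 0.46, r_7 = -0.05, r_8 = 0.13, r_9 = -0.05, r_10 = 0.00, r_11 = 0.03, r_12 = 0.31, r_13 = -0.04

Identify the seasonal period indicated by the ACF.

6

The largest autocorrelation is r_6 = 0.46, with a weaker echo at lag 12 (0.31); the remaining lags stay at or below 0.13.
The dominant spike at lag 6 indicates a seasonal period of 6.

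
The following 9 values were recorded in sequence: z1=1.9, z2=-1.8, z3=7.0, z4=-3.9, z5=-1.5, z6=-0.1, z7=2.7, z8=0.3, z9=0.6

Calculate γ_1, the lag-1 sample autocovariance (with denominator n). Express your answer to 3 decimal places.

-4.277

Mean z̄ = (1.9 − 1.8 + 7.0 − 3.9 − 1.5 − 0.1 + 2.7 + 0.3 + 0.6)/9 = 0.5778
Σ_{t=1}^{8}(z_t−z̄)(z_{t+1}−z̄) = -38.4938
γ_1 = -38.4938 / 9 = -4.277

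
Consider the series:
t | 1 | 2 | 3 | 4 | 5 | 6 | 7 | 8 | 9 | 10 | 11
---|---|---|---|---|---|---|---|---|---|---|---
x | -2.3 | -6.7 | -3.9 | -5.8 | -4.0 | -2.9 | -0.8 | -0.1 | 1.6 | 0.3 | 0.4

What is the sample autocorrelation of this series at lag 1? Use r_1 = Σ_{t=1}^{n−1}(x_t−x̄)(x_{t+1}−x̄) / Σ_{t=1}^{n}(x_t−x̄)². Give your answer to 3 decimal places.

Mean x̄ = (-2.3 − 6.7 − 3.9 − 5.8 − 4.0 − 2.9 − 0.8 − 0.1 + 1.6 + 0.3 + 0.4)/11 = -2.2000
Numerator Σ_{t=1}^{10}(x_t−x̄)(x_{t+1}−x̄) = 47.9000
Denominator Σ(x_t−x̄)² = 73.6600
r_1 = 47.9000 / 73.6600 = 0.650

0.650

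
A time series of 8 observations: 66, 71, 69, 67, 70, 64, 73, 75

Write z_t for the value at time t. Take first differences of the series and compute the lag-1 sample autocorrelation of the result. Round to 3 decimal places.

First differences Δz: 5, -2, -2, 3, -6, 9, 2
Mean of differences = 1.2857
Numerator Σ(Δz_t−Δz̄)(Δz_{t+1}−Δz̄) = -70.2245
Denominator Σ(Δz_t−Δz̄)² = 151.4286
r_1(Δz) = -70.2245 / 151.4286 = -0.464

-0.464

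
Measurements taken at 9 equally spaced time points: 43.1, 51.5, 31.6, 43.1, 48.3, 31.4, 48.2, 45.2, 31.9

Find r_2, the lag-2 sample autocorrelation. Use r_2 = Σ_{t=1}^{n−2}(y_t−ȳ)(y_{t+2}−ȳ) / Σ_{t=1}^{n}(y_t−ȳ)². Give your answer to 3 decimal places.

-0.277

Mean ȳ = (43.1 + 51.5 + 31.6 + 43.1 + 48.3 + 31.4 + 48.2 + 45.2 + 31.9)/9 = 41.5889
Σ(y_t−ȳ)(y_{t+2}−ȳ) = (-15.0943) + (14.9768) + (-67.0365) + (-15.3965) + (44.3679) + (-36.7932) + (-64.0543) = -139.0302
Denominator Σ(y_t−ȳ)² = 502.0489
r_2 = -139.0302 / 502.0489 = -0.277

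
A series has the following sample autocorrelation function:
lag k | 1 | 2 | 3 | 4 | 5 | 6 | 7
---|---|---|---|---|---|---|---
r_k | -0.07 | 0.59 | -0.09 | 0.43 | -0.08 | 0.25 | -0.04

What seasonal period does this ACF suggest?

2

The largest autocorrelation is r_2 = 0.59, with weaker echoes at lags 4 (0.43) and 6 (0.25); the remaining lags stay at or below -0.04.
The dominant spike at lag 2 indicates a seasonal period of 2.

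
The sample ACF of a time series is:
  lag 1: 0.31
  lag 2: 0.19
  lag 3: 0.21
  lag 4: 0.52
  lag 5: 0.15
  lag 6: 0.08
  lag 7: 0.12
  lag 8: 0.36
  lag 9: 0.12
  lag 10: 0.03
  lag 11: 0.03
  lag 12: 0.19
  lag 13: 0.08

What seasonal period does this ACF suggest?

The largest autocorrelation is r_4 = 0.52, with a weaker echo at lag 8 (0.36); the remaining lags stay at or below 0.31. The elevated value at lag 1 (0.31), dropping to 0.19 at lag 2, reflects decaying short-term dependence rather than seasonality.
The dominant spike at lag 4 indicates a seasonal period of 4.

4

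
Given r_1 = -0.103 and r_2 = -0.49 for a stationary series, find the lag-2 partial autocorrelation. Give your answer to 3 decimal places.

-0.506

φ_{22} = (r_2 − r_1²) / (1 − r_1²)
r_1² = (-0.103)² = 0.010609
Numerator = -0.49 − 0.0106 = -0.5006; denominator = 1 − 0.0106 = 0.9894
φ_{22} = -0.5006 / 0.9894 = -0.506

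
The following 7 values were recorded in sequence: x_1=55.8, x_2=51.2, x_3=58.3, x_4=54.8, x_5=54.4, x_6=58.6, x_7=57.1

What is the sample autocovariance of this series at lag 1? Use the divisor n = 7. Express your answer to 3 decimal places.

-1.854

Mean x̄ = (55.8 + 51.2 + 58.3 + 54.8 + 54.4 + 58.6 + 57.1)/7 = 55.7429
Σ_{t=1}^{6}(x_t−x̄)(x_{t+1}−x̄) = -12.9804
γ_1 = -12.9804 / 7 = -1.854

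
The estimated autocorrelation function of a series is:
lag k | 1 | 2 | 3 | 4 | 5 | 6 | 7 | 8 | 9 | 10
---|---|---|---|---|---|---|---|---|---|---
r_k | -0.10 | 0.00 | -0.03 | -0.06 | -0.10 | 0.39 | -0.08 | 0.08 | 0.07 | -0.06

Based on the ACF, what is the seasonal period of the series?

6

The largest autocorrelation is r_6 = 0.39; the remaining lags stay at or below 0.08.
The dominant spike at lag 6 indicates a seasonal period of 6.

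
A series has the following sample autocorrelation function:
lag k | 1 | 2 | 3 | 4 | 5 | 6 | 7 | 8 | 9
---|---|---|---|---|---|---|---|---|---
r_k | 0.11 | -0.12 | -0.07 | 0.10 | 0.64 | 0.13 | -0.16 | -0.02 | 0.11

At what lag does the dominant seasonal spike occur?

5

The largest autocorrelation is r_5 = 0.64; the remaining lags stay at or below 0.13.
The dominant spike at lag 5 indicates a seasonal period of 5.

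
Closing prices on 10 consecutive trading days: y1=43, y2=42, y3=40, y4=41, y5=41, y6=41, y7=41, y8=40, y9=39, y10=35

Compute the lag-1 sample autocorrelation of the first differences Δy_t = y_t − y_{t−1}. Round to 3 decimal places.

First differences Δy: -1, -2, 1, 0, 0, 0, -1, -1, -4
Mean of differences = -0.8889
Numerator Σ(Δy_t−Δȳ)(Δy_{t+1}−Δȳ) = 1.5432
Denominator Σ(Δy_t−Δȳ)² = 16.8889
r_1(Δy) = 1.5432 / 16.8889 = 0.091

0.091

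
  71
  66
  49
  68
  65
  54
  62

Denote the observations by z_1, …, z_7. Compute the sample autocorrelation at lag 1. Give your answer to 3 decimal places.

-0.264

Mean z̄ = (71 + 66 + 49 + 68 + 65 + 54 + 62)/7 = 62.1429
Deviations from mean: 8.8571, 3.8571, -13.1429, 5.8571, 2.8571, -8.1429, -0.1429
Numerator Σ_{t=1}^{6}(z_t−z̄)(z_{t+1}−z̄) = -98.8776
Denominator Σ(z_t−z̄)² = 374.8571
r_1 = -98.8776 / 374.8571 = -0.264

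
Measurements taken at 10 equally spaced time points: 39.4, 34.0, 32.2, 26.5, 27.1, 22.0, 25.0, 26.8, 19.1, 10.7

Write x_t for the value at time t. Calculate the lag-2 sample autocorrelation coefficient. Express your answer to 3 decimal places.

Mean x̄ = (39.4 + 34.0 + 32.2 + 26.5 + 27.1 + 22.0 + 25.0 + 26.8 + 19.1 + 10.7)/10 = 26.2800
Numerator Σ_{t=1}^{8}(x_t−x̄)(x_{t+2}−x̄) = 81.0952
Denominator Σ(x_t−x̄)² = 582.0160
r_2 = 81.0952 / 582.0160 = 0.139

0.139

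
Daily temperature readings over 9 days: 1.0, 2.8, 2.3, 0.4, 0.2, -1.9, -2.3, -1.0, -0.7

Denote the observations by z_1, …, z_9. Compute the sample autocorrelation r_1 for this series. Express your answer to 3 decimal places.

Mean z̄ = (1.0 + 2.8 + 2.3 + 0.4 + 0.2 − 1.9 − 2.3 − 1.0 − 0.7)/9 = 0.0889
Numerator Σ_{t=1}^{8}(z_t−z̄)(z_{t+1}−z̄) = 17.1777
Denominator Σ(z_t−z̄)² = 24.6489
r_1 = 17.1777 / 24.6489 = 0.697

0.697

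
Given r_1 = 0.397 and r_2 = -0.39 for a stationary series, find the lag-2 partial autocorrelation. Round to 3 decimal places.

-0.650

φ_{22} = (r_2 − r_1²) / (1 − r_1²)
r_1² = (0.397)² = 0.157609
Numerator = -0.39 − 0.1576 = -0.5476; denominator = 1 − 0.1576 = 0.8424
φ_{22} = -0.5476 / 0.8424 = -0.650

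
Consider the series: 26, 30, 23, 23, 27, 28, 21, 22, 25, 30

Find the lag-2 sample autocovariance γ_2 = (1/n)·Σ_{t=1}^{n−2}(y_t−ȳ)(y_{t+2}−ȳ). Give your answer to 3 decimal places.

Mean ȳ = (26 + 30 + 23 + 23 + 27 + 28 + 21 + 22 + 25 + 30)/10 = 25.5000
Σ_{t=1}^{8}(y_t−ȳ)(y_{t+2}−ȳ) = -51.5000
γ_2 = -51.5000 / 10 = -5.150

-5.150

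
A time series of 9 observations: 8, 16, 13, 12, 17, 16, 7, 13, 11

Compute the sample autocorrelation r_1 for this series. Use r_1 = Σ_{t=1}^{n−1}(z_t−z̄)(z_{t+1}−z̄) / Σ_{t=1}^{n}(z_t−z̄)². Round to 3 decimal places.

Mean z̄ = (8 + 16 + 13 + 12 + 17 + 16 + 7 + 13 + 11)/9 = 12.5556
Numerator Σ_{t=1}^{8}(z_t−z̄)(z_{t+1}−z̄) = -23.8642
Denominator Σ(z_t−z̄)² = 98.2222
r_1 = -23.8642 / 98.2222 = -0.243

-0.243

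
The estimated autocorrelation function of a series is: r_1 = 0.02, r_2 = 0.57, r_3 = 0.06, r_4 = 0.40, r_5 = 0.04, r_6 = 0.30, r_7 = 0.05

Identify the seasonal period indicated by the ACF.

The largest autocorrelation is r_2 = 0.57, with weaker echoes at lags 4 (0.40) and 6 (0.30); the remaining lags stay at or below 0.06.
The dominant spike at lag 2 indicates a seasonal period of 2.

2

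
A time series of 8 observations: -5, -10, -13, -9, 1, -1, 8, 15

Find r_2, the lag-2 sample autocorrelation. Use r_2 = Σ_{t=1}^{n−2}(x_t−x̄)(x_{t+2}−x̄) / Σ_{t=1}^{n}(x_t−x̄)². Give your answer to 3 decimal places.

Mean x̄ = (-5 − 10 − 13 − 9 + 1 − 1 + 8 + 15)/8 = -1.7500
Deviations from mean: -3.2500, -8.2500, -11.2500, -7.2500, 2.7500, 0.7500, 9.7500, 16.7500
Σ(x_t−x̄)(x_{t+2}−x̄) = (36.5625) + (59.8125) + (-30.9375) + (-5.4375) + (26.8125) + (12.5625) = 99.3750
Denominator Σ(x_t−x̄)² = 641.5000
r_2 = 99.3750 / 641.5000 = 0.155

0.155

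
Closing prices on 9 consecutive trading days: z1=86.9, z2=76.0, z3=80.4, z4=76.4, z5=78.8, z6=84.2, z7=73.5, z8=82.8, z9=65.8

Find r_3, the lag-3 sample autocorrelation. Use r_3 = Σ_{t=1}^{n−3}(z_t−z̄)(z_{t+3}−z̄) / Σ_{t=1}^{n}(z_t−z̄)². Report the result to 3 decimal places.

Mean z̄ = (86.9 + 76.0 + 80.4 + 76.4 + 78.8 + 84.2 + 73.5 + 82.8 + 65.8)/9 = 78.3111
Numerator Σ_{t=1}^{6}(z_t−z̄)(z_{t+3}−z̄) = -67.5304
Denominator Σ(z_t−z̄)² = 321.8689
r_3 = -67.5304 / 321.8689 = -0.210

-0.210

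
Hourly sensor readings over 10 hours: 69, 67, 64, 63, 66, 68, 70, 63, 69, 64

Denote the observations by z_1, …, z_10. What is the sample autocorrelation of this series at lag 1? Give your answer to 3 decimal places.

Mean z̄ = (69 + 67 + 64 + 63 + 66 + 68 + 70 + 63 + 69 + 64)/10 = 66.3000
Numerator Σ_{t=1}^{9}(z_t−z̄)(z_{t+1}−z̄) = -12.6900
Denominator Σ(z_t−z̄)² = 64.1000
r_1 = -12.6900 / 64.1000 = -0.198

-0.198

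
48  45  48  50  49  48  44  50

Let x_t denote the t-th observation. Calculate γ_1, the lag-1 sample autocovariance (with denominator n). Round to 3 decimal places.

-0.883

Mean x̄ = (48 + 45 + 48 + 50 + 49 + 48 + 44 + 50)/8 = 47.7500
Σ_{t=1}^{7}(x_t−x̄)(x_{t+1}−x̄) = -7.0625
γ_1 = -7.0625 / 8 = -0.883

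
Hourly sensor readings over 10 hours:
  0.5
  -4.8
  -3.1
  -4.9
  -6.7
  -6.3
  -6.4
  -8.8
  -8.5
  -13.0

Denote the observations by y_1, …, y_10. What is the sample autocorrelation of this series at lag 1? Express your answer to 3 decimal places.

Mean ȳ = (0.5 − 4.8 − 3.1 − 4.9 − 6.7 − 6.3 − 6.4 − 8.8 − 8.5 − 13.0)/10 = -6.2000
Numerator Σ_{t=1}^{9}(y_t−ȳ)(y_{t+1}−ȳ) = 39.3100
Denominator Σ(y_t−ȳ)² = 116.7400
r_1 = 39.3100 / 116.7400 = 0.337

0.337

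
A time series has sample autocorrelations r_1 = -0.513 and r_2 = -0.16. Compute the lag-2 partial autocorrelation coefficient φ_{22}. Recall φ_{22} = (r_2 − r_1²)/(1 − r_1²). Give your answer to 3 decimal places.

-0.574

φ_{22} = (r_2 − r_1²) / (1 − r_1²)
r_1² = (-0.513)² = 0.263169
Numerator = -0.16 − 0.2632 = -0.4232; denominator = 1 − 0.2632 = 0.7368
φ_{22} = -0.4232 / 0.7368 = -0.574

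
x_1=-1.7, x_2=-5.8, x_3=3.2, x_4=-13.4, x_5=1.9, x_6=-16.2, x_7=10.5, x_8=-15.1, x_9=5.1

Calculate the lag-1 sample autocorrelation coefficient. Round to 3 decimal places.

Mean x̄ = (-1.7 − 5.8 + 3.2 − 13.4 + 1.9 − 16.2 + 10.5 − 15.1 + 5.1)/9 = -3.5000
Numerator Σ_{t=1}^{8}(x_t−x̄)(x_{t+1}−x̄) = -647.8800
Denominator Σ(x_t−x̄)² = 746.4000
r_1 = -647.8800 / 746.4000 = -0.868

-0.868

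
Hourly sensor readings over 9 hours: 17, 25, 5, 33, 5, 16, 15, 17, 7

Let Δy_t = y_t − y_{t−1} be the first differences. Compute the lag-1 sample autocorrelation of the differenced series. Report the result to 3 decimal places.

-0.827

First differences Δy: 8, -20, 28, -28, 11, -1, 2, -10
Mean of differences = -1.2500
Numerator Σ(Δy_t−Δȳ)(Δy_{t+1}−Δȳ) = -1856.5625
Denominator Σ(Δy_t−Δȳ)² = 2245.5000
r_1(Δy) = -1856.5625 / 2245.5000 = -0.827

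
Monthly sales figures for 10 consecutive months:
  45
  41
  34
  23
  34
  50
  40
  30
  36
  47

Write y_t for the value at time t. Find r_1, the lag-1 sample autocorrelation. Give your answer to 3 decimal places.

Mean ȳ = (45 + 41 + 34 + 23 + 34 + 50 + 40 + 30 + 36 + 47)/10 = 38.0000
Numerator Σ_{t=1}^{9}(y_t−ȳ)(y_{t+1}−ȳ) = 87.0000
Denominator Σ(y_t−ȳ)² = 612.0000
r_1 = 87.0000 / 612.0000 = 0.142

0.142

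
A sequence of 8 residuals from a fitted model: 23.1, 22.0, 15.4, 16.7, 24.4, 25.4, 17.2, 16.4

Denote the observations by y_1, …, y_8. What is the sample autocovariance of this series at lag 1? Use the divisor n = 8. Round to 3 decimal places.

Mean ȳ = (23.1 + 22.0 + 15.4 + 16.7 + 24.4 + 25.4 + 17.2 + 16.4)/8 = 20.0750
Deviations: 3.0250, 1.9250, -4.6750, -3.3750, 4.3250, 5.3250, -2.8750, -3.6750
Σ_{t=1}^{7}(y_t−ȳ)(y_{t+1}−ȳ) = 16.2919
γ_1 = 16.2919 / 8 = 2.036

2.036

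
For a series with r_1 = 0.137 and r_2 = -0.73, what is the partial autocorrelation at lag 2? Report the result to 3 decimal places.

-0.763

φ_{22} = (r_2 − r_1²) / (1 − r_1²)
r_1² = (0.137)² = 0.018769
Numerator = -0.73 − 0.0188 = -0.7488; denominator = 1 − 0.0188 = 0.9812
φ_{22} = -0.7488 / 0.9812 = -0.763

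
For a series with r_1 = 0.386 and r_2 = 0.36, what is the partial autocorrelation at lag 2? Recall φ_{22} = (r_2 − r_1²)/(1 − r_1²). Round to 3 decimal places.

φ_{22} = (r_2 − r_1²) / (1 − r_1²)
r_1² = (0.386)² = 0.148996
Numerator = 0.36 − 0.1490 = 0.2110; denominator = 1 − 0.1490 = 0.8510
φ_{22} = 0.2110 / 0.8510 = 0.248

0.248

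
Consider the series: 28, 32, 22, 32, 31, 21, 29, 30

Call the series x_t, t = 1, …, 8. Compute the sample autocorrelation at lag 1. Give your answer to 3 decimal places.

Mean x̄ = (28 + 32 + 22 + 32 + 31 + 21 + 29 + 30)/8 = 28.1250
Deviations from mean: -0.1250, 3.8750, -6.1250, 3.8750, 2.8750, -7.1250, 0.8750, 1.8750
Σ(x_t−x̄)(x_{t+1}−x̄) = (-0.4844) + (-23.7344) + (-23.7344) + (11.1406) + (-20.4844) + (-6.2344) + (1.6406) = -61.8906
Denominator Σ(x_t−x̄)² = 130.8750
r_1 = -61.8906 / 130.8750 = -0.473

-0.473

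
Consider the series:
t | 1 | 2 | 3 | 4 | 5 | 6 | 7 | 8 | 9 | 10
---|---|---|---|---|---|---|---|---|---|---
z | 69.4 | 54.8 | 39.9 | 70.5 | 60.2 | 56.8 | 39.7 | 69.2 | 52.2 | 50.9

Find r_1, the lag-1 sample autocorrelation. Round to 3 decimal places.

-0.369

Mean z̄ = (69.4 + 54.8 + 39.9 + 70.5 + 60.2 + 56.8 + 39.7 + 69.2 + 52.2 + 50.9)/10 = 56.3600
Numerator Σ_{t=1}^{9}(z_t−z̄)(z_{t+1}−z̄) = -423.3676
Denominator Σ(z_t−z̄)² = 1147.8240
r_1 = -423.3676 / 1147.8240 = -0.369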